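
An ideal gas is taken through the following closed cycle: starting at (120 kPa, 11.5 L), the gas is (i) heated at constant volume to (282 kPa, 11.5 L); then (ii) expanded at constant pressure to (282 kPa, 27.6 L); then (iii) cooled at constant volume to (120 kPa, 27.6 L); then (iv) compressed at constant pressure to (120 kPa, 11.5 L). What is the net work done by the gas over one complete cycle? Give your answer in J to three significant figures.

Constant-volume legs do no work.
W(ii) = (282)(27.6 − 11.5) = 4540 J; W(iv) = (120)(11.5 − 27.6) = -1932 J.
W_net = 4540 − 1932 = 2608 J (the clockwise enclosed area).

W_net ≈ 2610 J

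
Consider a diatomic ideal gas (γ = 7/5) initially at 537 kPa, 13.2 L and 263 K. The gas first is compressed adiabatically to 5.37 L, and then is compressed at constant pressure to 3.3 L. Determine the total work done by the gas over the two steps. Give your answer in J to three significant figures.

W_total ≈ -11600 J

Step 1 (adiabatic): W = (P₁V₁ − P₂V₂)/(γ−1) = (7088 − 10158)/0.4 = -7673 J.
After step 1: P = 1892 kPa, V = 5.37 L, T = 376.9 K.
Step 2 (isobaric): W = PΔV = (1892 kPa)(3.3 − 5.37 L) = -3915 J.
W_total = -7673 − 3915 = -11588 J.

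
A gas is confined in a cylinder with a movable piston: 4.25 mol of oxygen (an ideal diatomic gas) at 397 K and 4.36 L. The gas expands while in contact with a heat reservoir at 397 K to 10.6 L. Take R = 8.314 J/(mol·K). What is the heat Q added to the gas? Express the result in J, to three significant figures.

Isothermal ⇒ ΔU = 0, so Q = W = nRT ln(V₂/V₁).
Q = (4.25)(8.314)(397) ln(10.6/4.36) = 14028 × 0.8884 = 12462 J.

Q ≈ 12500 J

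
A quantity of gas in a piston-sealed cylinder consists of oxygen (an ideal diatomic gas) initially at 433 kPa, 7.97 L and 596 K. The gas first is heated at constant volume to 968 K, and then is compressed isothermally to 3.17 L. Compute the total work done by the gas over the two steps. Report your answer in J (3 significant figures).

Step 1 (isochoric): W = 0 (constant volume).
After step 1: P = 703.3 kPa (V unchanged).
Step 2 (isothermal): W = P₁V₁ ln(V₂/V₁) = (5605) ln(3.17/7.97) = -5168 J.
W_total = 0 − 5168 = -5168 J.

W_total ≈ -5170 J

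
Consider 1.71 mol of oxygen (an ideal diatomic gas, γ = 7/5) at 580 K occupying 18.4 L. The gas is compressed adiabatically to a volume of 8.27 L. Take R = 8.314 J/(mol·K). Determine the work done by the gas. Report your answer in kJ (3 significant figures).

Adiabatic: TV^(γ−1) = const with γ = 7/5.
T₂ = T₁ (V₁/V₂)^(γ−1) = 580 × (18.4/8.27)^0.4 = 580 × 1.377 = 798.6 K.
W_by = nCᵥ(T₁ − T₂) = (1.71)(20.79)(580 − 798.6) = -7771 J.

W ≈ -7.77 kJ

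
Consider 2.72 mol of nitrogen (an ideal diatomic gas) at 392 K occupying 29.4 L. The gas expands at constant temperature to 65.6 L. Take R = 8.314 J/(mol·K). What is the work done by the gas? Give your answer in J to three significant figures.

W ≈ 7110 J

Isothermal: W = nRT ln(V₂/V₁).
W = (2.72)(8.314)(392) × ln(65.6/29.4)
  = 8865 × 0.8026
W_by_gas = 7115 J.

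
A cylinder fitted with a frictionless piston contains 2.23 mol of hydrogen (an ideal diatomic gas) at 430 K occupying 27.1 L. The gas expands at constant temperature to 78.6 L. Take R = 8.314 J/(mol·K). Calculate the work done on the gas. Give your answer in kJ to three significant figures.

Isothermal: W = nRT ln(V₂/V₁).
W = (2.23)(8.314)(430) × ln(78.6/27.1)
  = 7972 × 1.065
W_by_gas = 8489 J; work on gas = −W_by = -8489 J.

W ≈ -8.49 kJ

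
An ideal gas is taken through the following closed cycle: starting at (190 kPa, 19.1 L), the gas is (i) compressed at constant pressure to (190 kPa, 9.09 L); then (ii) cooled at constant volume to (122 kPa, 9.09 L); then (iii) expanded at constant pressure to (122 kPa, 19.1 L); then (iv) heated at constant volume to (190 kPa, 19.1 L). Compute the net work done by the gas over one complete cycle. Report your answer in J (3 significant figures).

W_net ≈ -681 J

Constant-volume legs do no work.
W(i) = (190)(9.09 − 19.1) = -1902 J; W(iii) = (122)(19.1 − 9.09) = 1221 J.
W_net = -1902 + 1221 = -680.7 J (the counter-clockwise enclosed area).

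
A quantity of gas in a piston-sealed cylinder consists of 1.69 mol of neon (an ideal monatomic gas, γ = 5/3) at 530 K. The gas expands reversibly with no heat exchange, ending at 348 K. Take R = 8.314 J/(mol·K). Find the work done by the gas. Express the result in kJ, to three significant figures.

W ≈ 3.84 kJ

Adiabatic ⇒ Q = 0, so W_by = −ΔU = nCᵥ(T₁ − T₂).
Cᵥ = 3R/2 = 12.47 J/(mol·K).
W = (1.69)(12.47)(530 − 348) = 3836 J.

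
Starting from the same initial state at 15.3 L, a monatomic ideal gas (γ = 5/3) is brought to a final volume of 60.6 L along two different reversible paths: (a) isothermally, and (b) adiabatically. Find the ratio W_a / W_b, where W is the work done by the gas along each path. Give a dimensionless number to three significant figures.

Path (a) isothermal: W = P₁V₁ ln(V₂/V₁) → W_a/(P₁V₁) = 1.376.
Path (b) adiabatic: W = P₁V₁(1 − (V₁/V₂)^(γ−1))/(γ−1) → W_b/(P₁V₁) = 0.9008.
W_a / W_b = 1.376 / 0.9008 = 1.528.

W_a / W_b ≈ 1.53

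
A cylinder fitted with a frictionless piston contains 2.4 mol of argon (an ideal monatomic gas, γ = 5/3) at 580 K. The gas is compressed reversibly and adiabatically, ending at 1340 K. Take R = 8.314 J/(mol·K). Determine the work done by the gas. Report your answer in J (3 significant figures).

Adiabatic ⇒ Q = 0, so W_by = −ΔU = nCᵥ(T₁ − T₂).
Cᵥ = 3R/2 = 12.47 J/(mol·K).
W = (2.4)(12.47)(580 − 1340) = -22747 J.

W ≈ -22700 J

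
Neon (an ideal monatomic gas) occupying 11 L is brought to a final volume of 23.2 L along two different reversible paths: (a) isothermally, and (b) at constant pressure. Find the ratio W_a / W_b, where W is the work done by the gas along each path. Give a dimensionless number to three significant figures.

W_a / W_b ≈ 0.673

Path (a) isothermal: W = P₁V₁ ln(V₂/V₁) → W_a/(P₁V₁) = 0.7463.
Path (b) isobaric: W = P₁(V₂ − V₁) → W_b/(P₁V₁) = 1.109.
W_a / W_b = 0.7463 / 1.109 = 0.6729.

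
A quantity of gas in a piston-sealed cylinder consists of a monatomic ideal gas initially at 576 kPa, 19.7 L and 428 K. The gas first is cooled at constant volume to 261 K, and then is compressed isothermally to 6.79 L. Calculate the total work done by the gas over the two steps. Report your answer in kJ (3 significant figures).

Step 1 (isochoric): W = 0 (constant volume).
After step 1: P = 351.3 kPa (V unchanged).
Step 2 (isothermal): W = P₁V₁ ln(V₂/V₁) = (6920) ln(6.79/19.7) = -7371 J.
W_total = 0 − 7371 = -7371 J.

W_total ≈ -7.37 kJ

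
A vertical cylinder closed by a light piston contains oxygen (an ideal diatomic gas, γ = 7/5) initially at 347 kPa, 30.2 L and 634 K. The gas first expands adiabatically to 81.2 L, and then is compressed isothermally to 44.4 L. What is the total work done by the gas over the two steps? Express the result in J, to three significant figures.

Step 1 (adiabatic): W = (P₁V₁ − P₂V₂)/(γ−1) = (10479 − 7055)/0.4 = 8560 J.
After step 1: P = 86.89 kPa, V = 81.2 L, T = 426.8 K.
Step 2 (isothermal): W = P₁V₁ ln(V₂/V₁) = (7055) ln(44.4/81.2) = -4259 J.
W_total = 8560 − 4259 = 4301 J.

W_total ≈ 4300 J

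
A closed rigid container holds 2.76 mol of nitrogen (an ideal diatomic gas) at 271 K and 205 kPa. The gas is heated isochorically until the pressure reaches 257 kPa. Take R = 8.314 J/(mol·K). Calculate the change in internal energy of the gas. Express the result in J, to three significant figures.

ΔU ≈ 3940 J

Constant volume ⇒ W = 0, so Q = ΔU = nCᵥΔT with Cᵥ = 5R/2 = 20.79 J/(mol·K).
At constant V, T₂/T₁ = P₂/P₁ ⇒ ΔT = T₁(P₂/P₁ − 1) = 271·(257/205 − 1) = 68.74 K.
ΔU = (2.76)(20.79)(68.74) = 3943 J.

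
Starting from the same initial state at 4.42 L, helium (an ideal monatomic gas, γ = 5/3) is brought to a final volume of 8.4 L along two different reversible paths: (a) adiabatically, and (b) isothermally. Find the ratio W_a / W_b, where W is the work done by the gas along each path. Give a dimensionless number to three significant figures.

W_a / W_b ≈ 0.814

Path (a) adiabatic: W = P₁V₁(1 − (V₁/V₂)^(γ−1))/(γ−1) → W_a/(P₁V₁) = 0.5223.
Path (b) isothermal: W = P₁V₁ ln(V₂/V₁) → W_b/(P₁V₁) = 0.6421.
W_a / W_b = 0.5223 / 0.6421 = 0.8135.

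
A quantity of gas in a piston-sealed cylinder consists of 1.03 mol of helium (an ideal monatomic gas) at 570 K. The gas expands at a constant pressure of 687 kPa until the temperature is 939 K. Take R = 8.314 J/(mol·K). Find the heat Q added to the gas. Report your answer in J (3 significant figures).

Isobaric: W = nRΔT = (1.03)(8.314)(369) = 3160 J.
ΔU = nCᵥΔT with Cᵥ = 3R/2: ΔU = (1.03)(12.47)(369) = 4740 J.
Q = ΔU + W = 4740 + 3160 = 7900 J.

Q ≈ 7900 J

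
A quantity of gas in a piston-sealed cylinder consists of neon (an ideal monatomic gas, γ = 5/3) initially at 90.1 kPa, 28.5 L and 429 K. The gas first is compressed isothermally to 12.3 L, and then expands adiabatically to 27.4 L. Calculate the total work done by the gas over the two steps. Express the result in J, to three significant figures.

W_total ≈ -564 J

Step 1 (isothermal): W = P₁V₁ ln(V₂/V₁) = (2568) ln(12.3/28.5) = -2158 J.
After step 1: P = 208.8 kPa, V = 12.3 L, T = 429 K.
Step 2 (adiabatic): W = (P₁V₁ − P₂V₂)/(γ−1) = (2568 − 1505)/0.667 = 1594 J.
W_total = -2158 + 1594 = -564.2 J.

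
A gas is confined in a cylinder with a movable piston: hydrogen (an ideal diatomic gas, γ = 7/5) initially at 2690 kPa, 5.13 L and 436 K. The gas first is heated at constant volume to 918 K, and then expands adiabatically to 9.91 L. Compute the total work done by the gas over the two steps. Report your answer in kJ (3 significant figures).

Step 1 (isochoric): W = 0 (constant volume).
After step 1: P = 5664 kPa (V unchanged).
Step 2 (adiabatic): W = (P₁V₁ − P₂V₂)/(γ−1) = (29055 − 22328)/0.4 = 16819 J.
W_total = 0 + 16819 = 16819 J.

W_total ≈ 16.8 kJ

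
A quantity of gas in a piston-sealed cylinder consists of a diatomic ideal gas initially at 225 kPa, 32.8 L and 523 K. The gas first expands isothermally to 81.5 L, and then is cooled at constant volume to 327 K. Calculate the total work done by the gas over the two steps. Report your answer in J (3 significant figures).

W_total ≈ 6720 J

Step 1 (isothermal): W = P₁V₁ ln(V₂/V₁) = (7380) ln(81.5/32.8) = 6717 J.
Step 2 (isochoric): W = 0 (constant volume).
W_total = 6717 + 0 = 6717 J.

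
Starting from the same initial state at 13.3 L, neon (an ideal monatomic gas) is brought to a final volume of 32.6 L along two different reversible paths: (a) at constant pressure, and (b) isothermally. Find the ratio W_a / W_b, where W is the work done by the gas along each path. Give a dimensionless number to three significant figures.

Path (a) isobaric: W = P₁(V₂ − V₁) → W_a/(P₁V₁) = 1.451.
Path (b) isothermal: W = P₁V₁ ln(V₂/V₁) → W_b/(P₁V₁) = 0.8965.
W_a / W_b = 1.451 / 0.8965 = 1.619.

W_a / W_b ≈ 1.62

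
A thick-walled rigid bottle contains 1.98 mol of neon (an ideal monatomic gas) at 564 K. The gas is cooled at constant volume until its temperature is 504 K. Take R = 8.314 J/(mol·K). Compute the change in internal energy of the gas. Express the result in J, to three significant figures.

Constant volume ⇒ W = 0, so Q = ΔU = nCᵥΔT with Cᵥ = 3R/2 = 12.47 J/(mol·K).
ΔU = (1.98)(12.47)(504 − 564) = -1482 J.

ΔU ≈ -1480 J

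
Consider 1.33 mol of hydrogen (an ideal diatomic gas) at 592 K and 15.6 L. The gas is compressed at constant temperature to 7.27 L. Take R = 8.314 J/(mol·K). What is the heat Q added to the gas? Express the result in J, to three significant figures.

Q ≈ -5000 J

Isothermal ⇒ ΔU = 0, so Q = W = nRT ln(V₂/V₁).
Q = (1.33)(8.314)(592) ln(7.27/15.6) = 6546 × -0.7635 = -4998 J.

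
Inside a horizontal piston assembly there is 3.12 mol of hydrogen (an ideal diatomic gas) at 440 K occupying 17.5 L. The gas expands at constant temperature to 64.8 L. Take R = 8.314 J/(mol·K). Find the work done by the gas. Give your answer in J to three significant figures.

Isothermal: W = nRT ln(V₂/V₁).
W = (3.12)(8.314)(440) × ln(64.8/17.5)
  = 11413 × 1.309
W_by_gas = 14941 J.

W ≈ 14900 J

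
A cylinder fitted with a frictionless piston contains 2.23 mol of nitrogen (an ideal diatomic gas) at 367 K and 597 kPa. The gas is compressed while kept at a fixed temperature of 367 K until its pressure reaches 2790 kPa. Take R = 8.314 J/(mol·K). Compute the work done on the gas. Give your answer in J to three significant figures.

W ≈ 10500 J

Isothermal process: W = nRT ln(V₂/V₁) = nRT ln(P₁/P₂).
W = (2.23)(8.314)(367) × ln(597/2790)
  = 6804 × ln(0.214) = 6804 × -1.542
W_by_gas = -10491 J; work on gas = −W_by = 10491 J.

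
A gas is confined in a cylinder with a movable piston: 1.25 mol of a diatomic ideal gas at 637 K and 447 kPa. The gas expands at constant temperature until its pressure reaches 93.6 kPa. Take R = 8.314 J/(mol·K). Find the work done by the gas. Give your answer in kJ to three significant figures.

W ≈ 10.4 kJ

Isothermal process: W = nRT ln(V₂/V₁) = nRT ln(P₁/P₂).
W = (1.25)(8.314)(637) × ln(447/93.6)
  = 6620 × ln(4.776) = 6620 × 1.564
W_by_gas = 10351 J.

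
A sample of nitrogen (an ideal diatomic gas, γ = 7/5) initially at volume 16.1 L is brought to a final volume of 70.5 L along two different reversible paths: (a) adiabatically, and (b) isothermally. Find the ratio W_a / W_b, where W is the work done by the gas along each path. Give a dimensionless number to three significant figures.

Path (a) adiabatic: W = P₁V₁(1 − (V₁/V₂)^(γ−1))/(γ−1) → W_a/(P₁V₁) = 1.115.
Path (b) isothermal: W = P₁V₁ ln(V₂/V₁) → W_b/(P₁V₁) = 1.477.
W_a / W_b = 1.115 / 1.477 = 0.7551.

W_a / W_b ≈ 0.755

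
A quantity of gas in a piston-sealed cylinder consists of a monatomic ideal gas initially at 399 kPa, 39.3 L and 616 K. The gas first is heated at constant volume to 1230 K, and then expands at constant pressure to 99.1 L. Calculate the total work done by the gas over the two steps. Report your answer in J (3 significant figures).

W_total ≈ 47600 J

Step 1 (isochoric): W = 0 (constant volume).
After step 1: P = 796.7 kPa (V unchanged).
Step 2 (isobaric): W = PΔV = (796.7 kPa)(99.1 − 39.3 L) = 47643 J.
W_total = 0 + 47643 = 47643 J.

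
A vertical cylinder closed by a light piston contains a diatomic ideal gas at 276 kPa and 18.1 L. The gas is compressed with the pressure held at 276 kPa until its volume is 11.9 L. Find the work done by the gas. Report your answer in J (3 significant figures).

Isobaric: W = P ΔV.
W = (276 kPa)(11.9 − 18.1 L) = (276)(-6.2) = -1711 J.

W ≈ -1710 J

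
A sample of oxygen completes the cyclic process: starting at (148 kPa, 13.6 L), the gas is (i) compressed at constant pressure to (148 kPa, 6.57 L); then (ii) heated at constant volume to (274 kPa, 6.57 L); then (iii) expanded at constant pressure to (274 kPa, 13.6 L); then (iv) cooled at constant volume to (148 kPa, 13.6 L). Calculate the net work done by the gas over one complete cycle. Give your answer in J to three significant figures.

Constant-volume legs do no work.
W(i) = (148)(6.57 − 13.6) = -1040 J; W(iii) = (274)(13.6 − 6.57) = 1926 J.
W_net = -1040 + 1926 = 885.8 J (the clockwise enclosed area).

W_net ≈ 886 J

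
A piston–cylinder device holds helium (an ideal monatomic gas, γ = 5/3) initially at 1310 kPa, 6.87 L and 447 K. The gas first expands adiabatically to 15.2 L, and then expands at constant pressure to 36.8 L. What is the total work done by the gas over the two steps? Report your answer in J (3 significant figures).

W_total ≈ 13100 J

Step 1 (adiabatic): W = (P₁V₁ − P₂V₂)/(γ−1) = (9000 − 5300)/0.667 = 5549 J.
After step 1: P = 348.7 kPa, V = 15.2 L, T = 263.3 K.
Step 2 (isobaric): W = PΔV = (348.7 kPa)(36.8 − 15.2 L) = 7532 J.
W_total = 5549 + 7532 = 13081 J.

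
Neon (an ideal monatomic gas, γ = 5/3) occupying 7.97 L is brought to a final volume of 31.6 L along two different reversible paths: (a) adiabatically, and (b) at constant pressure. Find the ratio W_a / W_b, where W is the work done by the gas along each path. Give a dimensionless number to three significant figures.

W_a / W_b ≈ 0.304

Path (a) adiabatic: W = P₁V₁(1 − (V₁/V₂)^(γ−1))/(γ−1) → W_a/(P₁V₁) = 0.9012.
Path (b) isobaric: W = P₁(V₂ − V₁) → W_b/(P₁V₁) = 2.965.
W_a / W_b = 0.9012 / 2.965 = 0.304.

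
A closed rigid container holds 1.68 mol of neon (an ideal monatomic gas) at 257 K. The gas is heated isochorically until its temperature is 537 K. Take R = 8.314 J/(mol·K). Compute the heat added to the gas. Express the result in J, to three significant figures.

Constant volume ⇒ W = 0, so Q = ΔU = nCᵥΔT with Cᵥ = 3R/2 = 12.47 J/(mol·K).
ΔU = (1.68)(12.47)(537 − 257) = 5866 J.

Q ≈ 5870 J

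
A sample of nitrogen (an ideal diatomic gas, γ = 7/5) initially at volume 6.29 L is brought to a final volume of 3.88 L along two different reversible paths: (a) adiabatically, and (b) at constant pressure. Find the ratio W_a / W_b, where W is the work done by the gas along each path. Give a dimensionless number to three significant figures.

Path (a) adiabatic: W = P₁V₁(1 − (V₁/V₂)^(γ−1))/(γ−1) → W_a/(P₁V₁) = -0.533.
Path (b) isobaric: W = P₁(V₂ − V₁) → W_b/(P₁V₁) = -0.3831.
W_a / W_b = -0.533 / -0.3831 = 1.391.

W_a / W_b ≈ 1.39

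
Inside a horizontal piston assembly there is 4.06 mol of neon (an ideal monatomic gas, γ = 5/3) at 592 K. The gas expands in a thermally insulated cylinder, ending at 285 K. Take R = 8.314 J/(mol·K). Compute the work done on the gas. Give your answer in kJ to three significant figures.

W ≈ -15.5 kJ

Adiabatic ⇒ Q = 0, so W_by = −ΔU = nCᵥ(T₁ − T₂).
Cᵥ = 3R/2 = 12.47 J/(mol·K).
W = (4.06)(12.47)(592 − 285) = 15544 J.
Work on gas = −W_by = -15544 J.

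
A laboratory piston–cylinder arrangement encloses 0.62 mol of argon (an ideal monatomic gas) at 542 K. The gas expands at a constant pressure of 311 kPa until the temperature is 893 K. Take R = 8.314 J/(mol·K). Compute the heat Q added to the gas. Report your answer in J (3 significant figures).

Q ≈ 4520 J

Isobaric: W = nRΔT = (0.62)(8.314)(351) = 1809 J.
ΔU = nCᵥΔT with Cᵥ = 3R/2: ΔU = (0.62)(12.47)(351) = 2714 J.
Q = ΔU + W = 2714 + 1809 = 4523 J.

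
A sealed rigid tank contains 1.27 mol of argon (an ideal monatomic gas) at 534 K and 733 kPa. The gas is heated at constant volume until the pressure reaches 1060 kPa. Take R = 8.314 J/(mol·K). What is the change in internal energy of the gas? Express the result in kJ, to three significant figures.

ΔU ≈ 3.77 kJ

Constant volume ⇒ W = 0, so Q = ΔU = nCᵥΔT with Cᵥ = 3R/2 = 12.47 J/(mol·K).
At constant V, T₂/T₁ = P₂/P₁ ⇒ ΔT = T₁(P₂/P₁ − 1) = 534·(1060/733 − 1) = 238.2 K.
ΔU = (1.27)(12.47)(238.2) = 3773 J.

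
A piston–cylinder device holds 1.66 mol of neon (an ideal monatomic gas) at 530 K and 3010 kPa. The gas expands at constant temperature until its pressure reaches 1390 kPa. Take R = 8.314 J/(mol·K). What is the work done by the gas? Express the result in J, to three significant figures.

W ≈ 5650 J

Isothermal process: W = nRT ln(V₂/V₁) = nRT ln(P₁/P₂).
W = (1.66)(8.314)(530) × ln(3010/1390)
  = 7315 × ln(2.165) = 7315 × 0.7726
W_by_gas = 5652 J.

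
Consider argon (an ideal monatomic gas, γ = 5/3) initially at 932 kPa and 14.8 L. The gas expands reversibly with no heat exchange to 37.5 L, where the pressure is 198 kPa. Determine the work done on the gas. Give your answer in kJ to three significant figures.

Adiabatic: W = (P₁V₁ − P₂V₂)/(γ − 1) with γ = 5/3.
P₁V₁ = 13794 J, P₂V₂ = 7425 J.
W = (13794 − 7425) / 0.6667 = 9553 J.
Work on gas = −W_by = -9553 J.

W ≈ -9.55 kJ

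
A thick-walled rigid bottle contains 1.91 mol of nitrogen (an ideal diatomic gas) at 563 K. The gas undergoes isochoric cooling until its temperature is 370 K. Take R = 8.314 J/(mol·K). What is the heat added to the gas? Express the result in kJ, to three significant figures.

Q ≈ -7.66 kJ

Constant volume ⇒ W = 0, so Q = ΔU = nCᵥΔT with Cᵥ = 5R/2 = 20.79 J/(mol·K).
ΔU = (1.91)(20.79)(370 − 563) = -7662 J.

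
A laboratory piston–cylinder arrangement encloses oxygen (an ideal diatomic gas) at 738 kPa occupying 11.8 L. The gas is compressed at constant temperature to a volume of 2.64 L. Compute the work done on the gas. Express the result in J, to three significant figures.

Isothermal: W = nRT ln(V₂/V₁) = P₁V₁ ln(V₂/V₁).
P₁V₁ = (738 kPa)(11.8 L) = 8708 J.
W = 8708 × ln(2.64/11.8) = 8708 × -1.497
W_by_gas = -13039 J; work on gas = −W_by = 13039 J.

W ≈ 13000 J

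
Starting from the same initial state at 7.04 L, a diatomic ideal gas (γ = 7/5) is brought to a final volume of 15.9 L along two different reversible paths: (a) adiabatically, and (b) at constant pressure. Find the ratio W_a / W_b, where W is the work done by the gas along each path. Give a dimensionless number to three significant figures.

Path (a) adiabatic: W = P₁V₁(1 − (V₁/V₂)^(γ−1))/(γ−1) → W_a/(P₁V₁) = 0.6953.
Path (b) isobaric: W = P₁(V₂ − V₁) → W_b/(P₁V₁) = 1.259.
W_a / W_b = 0.6953 / 1.259 = 0.5525.

W_a / W_b ≈ 0.552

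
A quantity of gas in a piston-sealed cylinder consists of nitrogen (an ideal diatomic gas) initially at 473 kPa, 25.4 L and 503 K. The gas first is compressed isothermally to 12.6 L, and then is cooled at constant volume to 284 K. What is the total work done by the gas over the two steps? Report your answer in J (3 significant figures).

W_total ≈ -8420 J

Step 1 (isothermal): W = P₁V₁ ln(V₂/V₁) = (12014) ln(12.6/25.4) = -8423 J.
Step 2 (isochoric): W = 0 (constant volume).
W_total = -8423 + 0 = -8423 J.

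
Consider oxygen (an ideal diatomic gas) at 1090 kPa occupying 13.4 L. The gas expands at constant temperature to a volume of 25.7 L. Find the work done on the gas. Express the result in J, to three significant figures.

W ≈ -9510 J

Isothermal: W = nRT ln(V₂/V₁) = P₁V₁ ln(V₂/V₁).
P₁V₁ = (1090 kPa)(13.4 L) = 14606 J.
W = 14606 × ln(25.7/13.4) = 14606 × 0.6512
W_by_gas = 9512 J; work on gas = −W_by = -9512 J.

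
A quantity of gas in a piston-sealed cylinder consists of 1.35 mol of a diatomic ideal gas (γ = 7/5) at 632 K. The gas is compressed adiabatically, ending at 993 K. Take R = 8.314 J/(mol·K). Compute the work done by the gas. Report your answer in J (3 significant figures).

W ≈ -10100 J

Adiabatic ⇒ Q = 0, so W_by = −ΔU = nCᵥ(T₁ − T₂).
Cᵥ = 5R/2 = 20.79 J/(mol·K).
W = (1.35)(20.79)(632 − 993) = -10130 J.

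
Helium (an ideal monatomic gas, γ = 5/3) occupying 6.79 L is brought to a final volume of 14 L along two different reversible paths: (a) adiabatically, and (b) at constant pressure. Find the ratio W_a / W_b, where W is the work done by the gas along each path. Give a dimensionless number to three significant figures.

W_a / W_b ≈ 0.541

Path (a) adiabatic: W = P₁V₁(1 − (V₁/V₂)^(γ−1))/(γ−1) → W_a/(P₁V₁) = 0.5741.
Path (b) isobaric: W = P₁(V₂ − V₁) → W_b/(P₁V₁) = 1.062.
W_a / W_b = 0.5741 / 1.062 = 0.5406.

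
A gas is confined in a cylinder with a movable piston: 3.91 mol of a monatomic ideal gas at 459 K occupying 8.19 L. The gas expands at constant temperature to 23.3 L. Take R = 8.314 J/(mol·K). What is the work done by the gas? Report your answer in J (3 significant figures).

Isothermal: W = nRT ln(V₂/V₁).
W = (3.91)(8.314)(459) × ln(23.3/8.19)
  = 14921 × 1.046
W_by_gas = 15601 J.

W ≈ 15600 J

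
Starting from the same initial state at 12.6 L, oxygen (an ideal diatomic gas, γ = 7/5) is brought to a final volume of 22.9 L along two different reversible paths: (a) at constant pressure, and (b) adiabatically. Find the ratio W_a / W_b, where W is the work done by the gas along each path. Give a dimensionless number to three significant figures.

W_a / W_b ≈ 1.54

Path (a) isobaric: W = P₁(V₂ − V₁) → W_a/(P₁V₁) = 0.8175.
Path (b) adiabatic: W = P₁V₁(1 − (V₁/V₂)^(γ−1))/(γ−1) → W_b/(P₁V₁) = 0.5314.
W_a / W_b = 0.8175 / 0.5314 = 1.538.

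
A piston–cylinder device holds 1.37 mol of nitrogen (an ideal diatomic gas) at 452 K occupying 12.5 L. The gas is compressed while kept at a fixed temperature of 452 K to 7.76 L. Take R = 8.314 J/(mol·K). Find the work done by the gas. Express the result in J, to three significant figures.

Isothermal: W = nRT ln(V₂/V₁).
W = (1.37)(8.314)(452) × ln(7.76/12.5)
  = 5148 × -0.4767
W_by_gas = -2454 J.

W ≈ -2450 J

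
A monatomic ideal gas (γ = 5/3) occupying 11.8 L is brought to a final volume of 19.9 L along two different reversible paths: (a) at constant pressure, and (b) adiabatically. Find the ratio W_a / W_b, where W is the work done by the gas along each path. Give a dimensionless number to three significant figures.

Path (a) isobaric: W = P₁(V₂ − V₁) → W_a/(P₁V₁) = 0.6864.
Path (b) adiabatic: W = P₁V₁(1 − (V₁/V₂)^(γ−1))/(γ−1) → W_b/(P₁V₁) = 0.4413.
W_a / W_b = 0.6864 / 0.4413 = 1.556.

W_a / W_b ≈ 1.56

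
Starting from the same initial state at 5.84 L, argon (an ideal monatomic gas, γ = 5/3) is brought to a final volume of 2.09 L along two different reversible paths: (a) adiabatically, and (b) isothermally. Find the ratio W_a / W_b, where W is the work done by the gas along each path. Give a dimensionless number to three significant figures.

W_a / W_b ≈ 1.44

Path (a) adiabatic: W = P₁V₁(1 − (V₁/V₂)^(γ−1))/(γ−1) → W_a/(P₁V₁) = -1.476.
Path (b) isothermal: W = P₁V₁ ln(V₂/V₁) → W_b/(P₁V₁) = -1.028.
W_a / W_b = -1.476 / -1.028 = 1.436.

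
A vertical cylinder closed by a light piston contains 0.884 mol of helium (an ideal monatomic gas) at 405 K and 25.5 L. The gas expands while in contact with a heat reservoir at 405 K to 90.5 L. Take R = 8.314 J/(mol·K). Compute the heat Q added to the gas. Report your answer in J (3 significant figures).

Q ≈ 3770 J

Isothermal ⇒ ΔU = 0, so Q = W = nRT ln(V₂/V₁).
Q = (0.884)(8.314)(405) ln(90.5/25.5) = 2977 × 1.267 = 3770 J.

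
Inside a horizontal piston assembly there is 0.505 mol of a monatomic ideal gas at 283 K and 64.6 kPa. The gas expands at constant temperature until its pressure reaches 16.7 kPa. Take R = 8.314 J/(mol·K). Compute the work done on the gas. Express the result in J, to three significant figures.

W ≈ -1610 J

Isothermal process: W = nRT ln(V₂/V₁) = nRT ln(P₁/P₂).
W = (0.505)(8.314)(283) × ln(64.6/16.7)
  = 1188 × ln(3.868) = 1188 × 1.353
W_by_gas = 1607 J; work on gas = −W_by = -1607 J.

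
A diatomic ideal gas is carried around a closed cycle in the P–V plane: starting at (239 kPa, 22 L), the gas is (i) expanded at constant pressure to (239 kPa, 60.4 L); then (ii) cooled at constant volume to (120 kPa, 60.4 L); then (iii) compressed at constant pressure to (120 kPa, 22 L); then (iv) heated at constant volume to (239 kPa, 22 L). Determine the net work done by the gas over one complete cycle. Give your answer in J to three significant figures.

Constant-volume legs do no work.
W(i) = (239)(60.4 − 22) = 9178 J; W(iii) = (120)(22 − 60.4) = -4608 J.
W_net = 9178 − 4608 = 4570 J (the clockwise enclosed area).

W_net ≈ 4570 J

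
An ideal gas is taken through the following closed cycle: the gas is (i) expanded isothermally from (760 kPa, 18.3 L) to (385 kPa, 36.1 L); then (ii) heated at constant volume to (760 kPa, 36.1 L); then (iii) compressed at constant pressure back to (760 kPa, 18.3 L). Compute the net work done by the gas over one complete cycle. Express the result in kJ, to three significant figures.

W_net ≈ -4.08 kJ

Leg (i): W = PᵢVᵢ ln(V_f/Vᵢ) = (13908) ln(36.1/18.3) = 9449 J.
Leg (ii): W = 0.
Leg (iii): W = PΔV = (760)(18.3 − 36.1) = -13528 J.
W_net = 9449 − 13528 = -4079 J.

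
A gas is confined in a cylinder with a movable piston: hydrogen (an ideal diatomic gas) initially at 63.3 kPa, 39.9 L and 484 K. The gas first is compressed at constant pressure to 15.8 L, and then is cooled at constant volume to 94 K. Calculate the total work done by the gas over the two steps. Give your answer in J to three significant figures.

W_total ≈ -1530 J

Step 1 (isobaric): W = PΔV = (63.3 kPa)(15.8 − 39.9 L) = -1526 J.
Step 2 (isochoric): W = 0 (constant volume).
W_total = -1526 + 0 = -1526 J.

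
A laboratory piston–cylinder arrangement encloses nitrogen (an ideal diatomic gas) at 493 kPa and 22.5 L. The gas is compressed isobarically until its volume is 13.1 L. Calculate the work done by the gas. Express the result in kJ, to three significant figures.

W ≈ -4.63 kJ

Isobaric: W = P ΔV.
W = (493 kPa)(13.1 − 22.5 L) = (493)(-9.4) = -4634 J.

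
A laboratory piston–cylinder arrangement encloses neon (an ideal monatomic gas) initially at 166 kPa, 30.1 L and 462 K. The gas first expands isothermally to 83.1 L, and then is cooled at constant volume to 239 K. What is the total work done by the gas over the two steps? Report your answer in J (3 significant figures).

W_total ≈ 5070 J

Step 1 (isothermal): W = P₁V₁ ln(V₂/V₁) = (4997) ln(83.1/30.1) = 5074 J.
Step 2 (isochoric): W = 0 (constant volume).
W_total = 5074 + 0 = 5074 J.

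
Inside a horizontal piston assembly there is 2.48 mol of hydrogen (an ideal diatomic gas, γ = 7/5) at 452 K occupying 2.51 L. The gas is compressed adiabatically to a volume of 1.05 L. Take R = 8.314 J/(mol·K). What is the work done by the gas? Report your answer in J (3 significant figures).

W ≈ -9720 J

Adiabatic: TV^(γ−1) = const with γ = 7/5.
T₂ = T₁ (V₁/V₂)^(γ−1) = 452 × (2.51/1.05)^0.4 = 452 × 1.417 = 640.5 K.
W_by = nCᵥ(T₁ − T₂) = (2.48)(20.79)(452 − 640.5) = -9718 J.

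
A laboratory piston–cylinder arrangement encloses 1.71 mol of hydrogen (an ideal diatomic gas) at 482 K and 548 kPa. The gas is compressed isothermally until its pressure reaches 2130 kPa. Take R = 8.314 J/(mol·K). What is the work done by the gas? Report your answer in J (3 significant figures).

Isothermal process: W = nRT ln(V₂/V₁) = nRT ln(P₁/P₂).
W = (1.71)(8.314)(482) × ln(548/2130)
  = 6853 × ln(0.2573) = 6853 × -1.358
W_by_gas = -9303 J.

W ≈ -9300 J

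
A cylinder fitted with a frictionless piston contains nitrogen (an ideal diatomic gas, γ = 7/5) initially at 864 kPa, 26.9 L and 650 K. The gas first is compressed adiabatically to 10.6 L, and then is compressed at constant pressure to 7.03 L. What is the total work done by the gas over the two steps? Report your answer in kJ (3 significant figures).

W_total ≈ -37.6 kJ

Step 1 (adiabatic): W = (P₁V₁ − P₂V₂)/(γ−1) = (23242 − 33732)/0.4 = -26226 J.
After step 1: P = 3182 kPa, V = 10.6 L, T = 943.4 K.
Step 2 (isobaric): W = PΔV = (3182 kPa)(7.03 − 10.6 L) = -11361 J.
W_total = -26226 − 11361 = -37587 J.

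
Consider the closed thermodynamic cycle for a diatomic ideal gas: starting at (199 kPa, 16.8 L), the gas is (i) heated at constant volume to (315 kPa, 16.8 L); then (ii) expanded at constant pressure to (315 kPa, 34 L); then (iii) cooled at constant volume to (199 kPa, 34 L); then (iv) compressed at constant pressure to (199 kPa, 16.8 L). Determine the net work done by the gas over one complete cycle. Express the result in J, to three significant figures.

Constant-volume legs do no work.
W(ii) = (315)(34 − 16.8) = 5418 J; W(iv) = (199)(16.8 − 34) = -3423 J.
W_net = 5418 − 3423 = 1995 J (the clockwise enclosed area).

W_net ≈ 2000 J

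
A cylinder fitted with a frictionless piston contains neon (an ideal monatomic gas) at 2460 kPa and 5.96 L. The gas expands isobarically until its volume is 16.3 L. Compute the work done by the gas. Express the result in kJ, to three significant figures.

Isobaric: W = P ΔV.
W = (2460 kPa)(16.3 − 5.96 L) = (2460)(10.34) = 25436 J.

W ≈ 25.4 kJ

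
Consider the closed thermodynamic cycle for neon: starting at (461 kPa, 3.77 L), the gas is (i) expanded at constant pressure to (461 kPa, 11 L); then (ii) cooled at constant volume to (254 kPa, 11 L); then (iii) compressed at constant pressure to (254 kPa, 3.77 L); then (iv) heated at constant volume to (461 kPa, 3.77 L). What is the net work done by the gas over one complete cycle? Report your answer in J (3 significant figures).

W_net ≈ 1500 J

Constant-volume legs do no work.
W(i) = (461)(11 − 3.77) = 3333 J; W(iii) = (254)(3.77 − 11) = -1836 J.
W_net = 3333 − 1836 = 1497 J (the clockwise enclosed area).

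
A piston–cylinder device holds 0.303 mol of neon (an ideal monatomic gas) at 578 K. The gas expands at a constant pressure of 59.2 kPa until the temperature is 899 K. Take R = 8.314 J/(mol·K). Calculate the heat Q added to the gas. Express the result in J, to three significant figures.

Isobaric: W = nRΔT = (0.303)(8.314)(321) = 808.6 J.
ΔU = nCᵥΔT with Cᵥ = 3R/2: ΔU = (0.303)(12.47)(321) = 1213 J.
Q = ΔU + W = 1213 + 808.6 = 2022 J.

Q ≈ 2020 J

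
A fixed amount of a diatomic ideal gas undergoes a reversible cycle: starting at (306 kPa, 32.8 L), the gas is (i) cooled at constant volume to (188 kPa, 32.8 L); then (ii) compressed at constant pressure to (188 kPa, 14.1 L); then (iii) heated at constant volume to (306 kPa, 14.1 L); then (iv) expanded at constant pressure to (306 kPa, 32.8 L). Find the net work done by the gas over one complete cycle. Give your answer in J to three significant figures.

W_net ≈ 2210 J

Constant-volume legs do no work.
W(ii) = (188)(14.1 − 32.8) = -3516 J; W(iv) = (306)(32.8 − 14.1) = 5722 J.
W_net = -3516 + 5722 = 2207 J (the clockwise enclosed area).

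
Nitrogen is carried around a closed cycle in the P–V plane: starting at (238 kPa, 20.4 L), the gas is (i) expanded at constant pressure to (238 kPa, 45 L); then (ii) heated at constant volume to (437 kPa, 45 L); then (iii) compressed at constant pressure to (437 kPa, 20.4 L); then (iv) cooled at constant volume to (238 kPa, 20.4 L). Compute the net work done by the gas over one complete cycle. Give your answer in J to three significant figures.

Constant-volume legs do no work.
W(i) = (238)(45 − 20.4) = 5855 J; W(iii) = (437)(20.4 − 45) = -10750 J.
W_net = 5855 − 10750 = -4895 J (the counter-clockwise enclosed area).

W_net ≈ -4900 J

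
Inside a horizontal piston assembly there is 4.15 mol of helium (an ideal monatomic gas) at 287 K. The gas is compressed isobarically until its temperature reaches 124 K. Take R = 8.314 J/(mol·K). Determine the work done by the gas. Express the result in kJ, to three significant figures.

W ≈ -5.62 kJ

Isobaric: W = P ΔV = nR ΔT.
W = (4.15)(8.314)(124 − 287) = -5624 J.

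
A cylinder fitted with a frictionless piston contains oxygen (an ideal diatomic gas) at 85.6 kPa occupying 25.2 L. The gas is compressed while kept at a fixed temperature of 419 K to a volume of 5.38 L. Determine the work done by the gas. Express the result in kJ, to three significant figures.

W ≈ -3.33 kJ

Isothermal: W = nRT ln(V₂/V₁) = P₁V₁ ln(V₂/V₁).
P₁V₁ = (85.6 kPa)(25.2 L) = 2157 J.
W = 2157 × ln(5.38/25.2) = 2157 × -1.544
W_by_gas = -3331 J.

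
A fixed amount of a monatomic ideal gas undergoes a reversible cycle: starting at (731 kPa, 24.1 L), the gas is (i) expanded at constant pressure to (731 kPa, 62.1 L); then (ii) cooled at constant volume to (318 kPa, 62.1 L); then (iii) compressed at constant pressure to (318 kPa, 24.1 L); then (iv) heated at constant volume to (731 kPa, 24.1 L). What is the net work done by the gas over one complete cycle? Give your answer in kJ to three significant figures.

W_net ≈ 15.7 kJ

Constant-volume legs do no work.
W(i) = (731)(62.1 − 24.1) = 27778 J; W(iii) = (318)(24.1 − 62.1) = -12084 J.
W_net = 27778 − 12084 = 15694 J (the clockwise enclosed area).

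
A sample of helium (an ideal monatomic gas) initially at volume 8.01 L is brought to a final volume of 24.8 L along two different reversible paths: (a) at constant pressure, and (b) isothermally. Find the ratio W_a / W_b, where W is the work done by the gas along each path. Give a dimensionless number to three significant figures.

W_a / W_b ≈ 1.85

Path (a) isobaric: W = P₁(V₂ − V₁) → W_a/(P₁V₁) = 2.096.
Path (b) isothermal: W = P₁V₁ ln(V₂/V₁) → W_b/(P₁V₁) = 1.13.
W_a / W_b = 2.096 / 1.13 = 1.855.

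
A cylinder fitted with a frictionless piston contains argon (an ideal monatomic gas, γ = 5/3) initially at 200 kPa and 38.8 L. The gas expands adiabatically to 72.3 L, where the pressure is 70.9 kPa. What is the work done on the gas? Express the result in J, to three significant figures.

W ≈ -3950 J

Adiabatic: W = (P₁V₁ − P₂V₂)/(γ − 1) with γ = 5/3.
P₁V₁ = 7760 J, P₂V₂ = 5126 J.
W = (7760 − 5126) / 0.6667 = 3951 J.
Work on gas = −W_by = -3951 J.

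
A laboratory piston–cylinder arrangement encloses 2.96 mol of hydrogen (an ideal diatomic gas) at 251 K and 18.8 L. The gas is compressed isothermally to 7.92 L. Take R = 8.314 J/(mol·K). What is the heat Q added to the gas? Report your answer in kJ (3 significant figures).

Q ≈ -5.34 kJ

Isothermal ⇒ ΔU = 0, so Q = W = nRT ln(V₂/V₁).
Q = (2.96)(8.314)(251) ln(7.92/18.8) = 6177 × -0.8645 = -5340 J.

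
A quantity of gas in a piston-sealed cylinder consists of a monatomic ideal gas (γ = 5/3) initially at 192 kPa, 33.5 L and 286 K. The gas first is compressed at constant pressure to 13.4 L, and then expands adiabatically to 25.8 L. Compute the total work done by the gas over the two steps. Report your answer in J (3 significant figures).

Step 1 (isobaric): W = PΔV = (192 kPa)(13.4 − 33.5 L) = -3859 J.
After step 1: P = 192 kPa, V = 13.4 L, T = 114.4 K.
Step 2 (adiabatic): W = (P₁V₁ − P₂V₂)/(γ−1) = (2573 − 1662)/0.667 = 1366 J.
W_total = -3859 + 1366 = -2494 J.

W_total ≈ -2490 J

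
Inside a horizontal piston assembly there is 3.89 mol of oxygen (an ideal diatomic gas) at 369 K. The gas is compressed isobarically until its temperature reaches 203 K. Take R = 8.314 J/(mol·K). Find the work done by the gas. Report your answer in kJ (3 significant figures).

Isobaric: W = P ΔV = nR ΔT.
W = (3.89)(8.314)(203 − 369) = -5369 J.

W ≈ -5.37 kJ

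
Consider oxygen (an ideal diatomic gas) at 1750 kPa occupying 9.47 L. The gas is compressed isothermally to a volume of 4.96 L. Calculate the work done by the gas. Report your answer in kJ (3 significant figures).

W ≈ -10.7 kJ

Isothermal: W = nRT ln(V₂/V₁) = P₁V₁ ln(V₂/V₁).
P₁V₁ = (1750 kPa)(9.47 L) = 16572 J.
W = 16572 × ln(4.96/9.47) = 16572 × -0.6467
W_by_gas = -10718 J.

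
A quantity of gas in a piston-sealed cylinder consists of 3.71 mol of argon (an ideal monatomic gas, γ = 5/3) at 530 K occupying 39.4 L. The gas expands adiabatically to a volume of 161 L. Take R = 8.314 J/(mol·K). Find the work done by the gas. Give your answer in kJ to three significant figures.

Adiabatic: TV^(γ−1) = const with γ = 5/3.
T₂ = T₁ (V₁/V₂)^(γ−1) = 530 × (39.4/161)^0.667 = 530 × 0.3912 = 207.4 K.
W_by = nCᵥ(T₁ − T₂) = (3.71)(12.47)(530 − 207.4) = 14928 J.

W ≈ 14.9 kJ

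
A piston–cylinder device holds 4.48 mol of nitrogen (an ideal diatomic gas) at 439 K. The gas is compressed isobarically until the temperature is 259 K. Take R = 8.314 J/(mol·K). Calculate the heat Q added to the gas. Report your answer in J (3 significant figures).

Q ≈ -23500 J

Isobaric: W = nRΔT = (4.48)(8.314)(-180) = -6704 J.
ΔU = nCᵥΔT with Cᵥ = 5R/2: ΔU = (4.48)(20.79)(-180) = -16761 J.
Q = ΔU + W = -16761 − 6704 = -23465 J.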